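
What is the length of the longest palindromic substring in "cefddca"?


Input: "cefddca"
Checking substrings for palindromes:
  [3:5] "dd" (len 2) => palindrome
Longest palindromic substring: "dd" with length 2

2


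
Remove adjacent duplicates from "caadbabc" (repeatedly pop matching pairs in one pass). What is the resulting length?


Input: caadbabc
Stack-based adjacent duplicate removal:
  Read 'c': push. Stack: c
  Read 'a': push. Stack: ca
  Read 'a': matches stack top 'a' => pop. Stack: c
  Read 'd': push. Stack: cd
  Read 'b': push. Stack: cdb
  Read 'a': push. Stack: cdba
  Read 'b': push. Stack: cdbab
  Read 'c': push. Stack: cdbabc
Final stack: "cdbabc" (length 6)

6


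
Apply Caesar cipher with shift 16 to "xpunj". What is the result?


Caesar cipher: shift "xpunj" by 16
  'x' (pos 23) + 16 = pos 13 = 'n'
  'p' (pos 15) + 16 = pos 5 = 'f'
  'u' (pos 20) + 16 = pos 10 = 'k'
  'n' (pos 13) + 16 = pos 3 = 'd'
  'j' (pos 9) + 16 = pos 25 = 'z'
Result: nfkdz

nfkdz


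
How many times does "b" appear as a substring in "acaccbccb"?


Searching for "b" in "acaccbccb"
Scanning each position:
  Position 0: "a" => no
  Position 1: "c" => no
  Position 2: "a" => no
  Position 3: "c" => no
  Position 4: "c" => no
  Position 5: "b" => MATCH
  Position 6: "c" => no
  Position 7: "c" => no
  Position 8: "b" => MATCH
Total occurrences: 2

2


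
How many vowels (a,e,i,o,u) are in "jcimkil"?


Input: jcimkil
Checking each character:
  'j' at position 0: consonant
  'c' at position 1: consonant
  'i' at position 2: vowel (running total: 1)
  'm' at position 3: consonant
  'k' at position 4: consonant
  'i' at position 5: vowel (running total: 2)
  'l' at position 6: consonant
Total vowels: 2

2


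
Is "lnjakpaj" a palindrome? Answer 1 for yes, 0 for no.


Input: lnjakpaj
Reversed: japkajnl
  Compare pos 0 ('l') with pos 7 ('j'): MISMATCH
  Compare pos 1 ('n') with pos 6 ('a'): MISMATCH
  Compare pos 2 ('j') with pos 5 ('p'): MISMATCH
  Compare pos 3 ('a') with pos 4 ('k'): MISMATCH
Result: not a palindrome

0


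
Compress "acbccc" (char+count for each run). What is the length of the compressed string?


Input: acbccc
Runs:
  'a' x 1 => "a1"
  'c' x 1 => "c1"
  'b' x 1 => "b1"
  'c' x 3 => "c3"
Compressed: "a1c1b1c3"
Compressed length: 8

8


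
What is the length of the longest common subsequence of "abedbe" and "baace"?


LCS of "abedbe" and "baace"
DP table:
           b    a    a    c    e
      0    0    0    0    0    0
  a   0    0    1    1    1    1
  b   0    1    1    1    1    1
  e   0    1    1    1    1    2
  d   0    1    1    1    1    2
  b   0    1    1    1    1    2
  e   0    1    1    1    1    2
LCS length = dp[6][5] = 2

2


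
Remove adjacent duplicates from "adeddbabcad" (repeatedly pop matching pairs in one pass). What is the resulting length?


Input: adeddbabcad
Stack-based adjacent duplicate removal:
  Read 'a': push. Stack: a
  Read 'd': push. Stack: ad
  Read 'e': push. Stack: ade
  Read 'd': push. Stack: aded
  Read 'd': matches stack top 'd' => pop. Stack: ade
  Read 'b': push. Stack: adeb
  Read 'a': push. Stack: adeba
  Read 'b': push. Stack: adebab
  Read 'c': push. Stack: adebabc
  Read 'a': push. Stack: adebabca
  Read 'd': push. Stack: adebabcad
Final stack: "adebabcad" (length 9)

9


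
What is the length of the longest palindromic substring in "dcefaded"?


Input: "dcefaded"
Checking substrings for palindromes:
  [5:8] "ded" (len 3) => palindrome
Longest palindromic substring: "ded" with length 3

3


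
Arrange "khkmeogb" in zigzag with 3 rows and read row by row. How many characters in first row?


Zigzag "khkmeogb" into 3 rows:
Placing characters:
  'k' => row 0
  'h' => row 1
  'k' => row 2
  'm' => row 1
  'e' => row 0
  'o' => row 1
  'g' => row 2
  'b' => row 1
Rows:
  Row 0: "ke"
  Row 1: "hmob"
  Row 2: "kg"
First row length: 2

2


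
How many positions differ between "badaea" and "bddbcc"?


Comparing "badaea" and "bddbcc" position by position:
  Position 0: 'b' vs 'b' => same
  Position 1: 'a' vs 'd' => DIFFER
  Position 2: 'd' vs 'd' => same
  Position 3: 'a' vs 'b' => DIFFER
  Position 4: 'e' vs 'c' => DIFFER
  Position 5: 'a' vs 'c' => DIFFER
Positions that differ: 4

4


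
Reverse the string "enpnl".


Input: enpnl
Reading characters right to left:
  Position 4: 'l'
  Position 3: 'n'
  Position 2: 'p'
  Position 1: 'n'
  Position 0: 'e'
Reversed: lnpne

lnpne


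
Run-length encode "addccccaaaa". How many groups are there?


Input: addccccaaaa
Scanning for consecutive runs:
  Group 1: 'a' x 1 (positions 0-0)
  Group 2: 'd' x 2 (positions 1-2)
  Group 3: 'c' x 4 (positions 3-6)
  Group 4: 'a' x 4 (positions 7-10)
Total groups: 4

4


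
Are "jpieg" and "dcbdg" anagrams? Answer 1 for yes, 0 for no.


Strings: "jpieg", "dcbdg"
Sorted first:  egijp
Sorted second: bcddg
Differ at position 0: 'e' vs 'b' => not anagrams

0


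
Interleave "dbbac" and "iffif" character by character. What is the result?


Interleaving "dbbac" and "iffif":
  Position 0: 'd' from first, 'i' from second => "di"
  Position 1: 'b' from first, 'f' from second => "bf"
  Position 2: 'b' from first, 'f' from second => "bf"
  Position 3: 'a' from first, 'i' from second => "ai"
  Position 4: 'c' from first, 'f' from second => "cf"
Result: dibfbfaicf

dibfbfaicf


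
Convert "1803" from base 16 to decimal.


Input: "1803" in base 16
Positional expansion:
  Digit '1' (value 1) x 16^3 = 4096
  Digit '8' (value 8) x 16^2 = 2048
  Digit '0' (value 0) x 16^1 = 0
  Digit '3' (value 3) x 16^0 = 3
Sum = 6147

6147


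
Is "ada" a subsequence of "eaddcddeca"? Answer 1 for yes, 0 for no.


Check if "ada" is a subsequence of "eaddcddeca"
Greedy scan:
  Position 0 ('e'): no match needed
  Position 1 ('a'): matches sub[0] = 'a'
  Position 2 ('d'): matches sub[1] = 'd'
  Position 3 ('d'): no match needed
  Position 4 ('c'): no match needed
  Position 5 ('d'): no match needed
  Position 6 ('d'): no match needed
  Position 7 ('e'): no match needed
  Position 8 ('c'): no match needed
  Position 9 ('a'): matches sub[2] = 'a'
All 3 characters matched => is a subsequence

1


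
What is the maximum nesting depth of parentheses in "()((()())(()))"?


Input: "()((()())(()))"
Tracking depth:
  Position 0 '(': depth becomes 1
  Position 1 ')': depth becomes 0
  Position 2 '(': depth becomes 1
  Position 3 '(': depth becomes 2
  Position 4 '(': depth becomes 3
  Position 5 ')': depth becomes 2
  Position 6 '(': depth becomes 3
  Position 7 ')': depth becomes 2
  Position 8 ')': depth becomes 1
  Position 9 '(': depth becomes 2
  Position 10 '(': depth becomes 3
  Position 11 ')': depth becomes 2
  Position 12 ')': depth becomes 1
  Position 13 ')': depth becomes 0
Maximum depth reached: 3

3


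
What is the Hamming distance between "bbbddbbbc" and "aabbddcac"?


Comparing "bbbddbbbc" and "aabbddcac" position by position:
  Position 0: 'b' vs 'a' => differ
  Position 1: 'b' vs 'a' => differ
  Position 2: 'b' vs 'b' => same
  Position 3: 'd' vs 'b' => differ
  Position 4: 'd' vs 'd' => same
  Position 5: 'b' vs 'd' => differ
  Position 6: 'b' vs 'c' => differ
  Position 7: 'b' vs 'a' => differ
  Position 8: 'c' vs 'c' => same
Total differences (Hamming distance): 6

6


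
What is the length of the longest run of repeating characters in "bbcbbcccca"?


Input: "bbcbbcccca"
Scanning for longest run:
  Position 1 ('b'): continues run of 'b', length=2
  Position 2 ('c'): new char, reset run to 1
  Position 3 ('b'): new char, reset run to 1
  Position 4 ('b'): continues run of 'b', length=2
  Position 5 ('c'): new char, reset run to 1
  Position 6 ('c'): continues run of 'c', length=2
  Position 7 ('c'): continues run of 'c', length=3
  Position 8 ('c'): continues run of 'c', length=4
  Position 9 ('a'): new char, reset run to 1
Longest run: 'c' with length 4

4


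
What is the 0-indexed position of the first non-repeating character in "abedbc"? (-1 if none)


Input: abedbc
Character frequencies:
  'a': 1
  'b': 2
  'c': 1
  'd': 1
  'e': 1
Scanning left to right for freq == 1:
  Position 0 ('a'): unique! => answer = 0

0


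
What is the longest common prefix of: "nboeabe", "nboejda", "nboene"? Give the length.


Words: nboeabe, nboejda, nboene
  Position 0: all 'n' => match
  Position 1: all 'b' => match
  Position 2: all 'o' => match
  Position 3: all 'e' => match
  Position 4: ('a', 'j', 'n') => mismatch, stop
LCP = "nboe" (length 4)

4


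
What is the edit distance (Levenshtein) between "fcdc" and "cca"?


Computing edit distance: "fcdc" -> "cca"
DP table:
           c    c    a
      0    1    2    3
  f   1    1    2    3
  c   2    1    1    2
  d   3    2    2    2
  c   4    3    2    3
Edit distance = dp[4][3] = 3

3


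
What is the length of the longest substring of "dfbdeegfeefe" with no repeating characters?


Input: "dfbdeegfeefe"
Sliding window (track last position of each char):
  Position 0 ('d'): window [0,0] length 1 -- new best
  Position 1 ('f'): window [0,1] length 2 -- new best
  Position 2 ('b'): window [0,2] length 3 -- new best
  Position 3 ('d'): repeat (last at 0), move window start to 1
  Position 3 ('d'): window [1,3] length 3
  Position 4 ('e'): window [1,4] length 4 -- new best
  Position 5 ('e'): repeat (last at 4), move window start to 5
  Position 5 ('e'): window [5,5] length 1
  Position 6 ('g'): window [5,6] length 2
  Position 7 ('f'): window [5,7] length 3
  Position 8 ('e'): repeat (last at 5), move window start to 6
  Position 8 ('e'): window [6,8] length 3
  Position 9 ('e'): repeat (last at 8), move window start to 9
  Position 9 ('e'): window [9,9] length 1
  Position 10 ('f'): window [9,10] length 2
  Position 11 ('e'): repeat (last at 9), move window start to 10
  Position 11 ('e'): window [10,11] length 2
Longest substring with no repeats: "fbde" with length 4

4


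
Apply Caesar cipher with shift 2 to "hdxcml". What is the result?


Caesar cipher: shift "hdxcml" by 2
  'h' (pos 7) + 2 = pos 9 = 'j'
  'd' (pos 3) + 2 = pos 5 = 'f'
  'x' (pos 23) + 2 = pos 25 = 'z'
  'c' (pos 2) + 2 = pos 4 = 'e'
  'm' (pos 12) + 2 = pos 14 = 'o'
  'l' (pos 11) + 2 = pos 13 = 'n'
Result: jfzeon

jfzeon


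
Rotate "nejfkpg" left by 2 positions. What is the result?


Input: "nejfkpg", rotate left by 2
First 2 characters: "ne"
Remaining characters: "jfkpg"
Concatenate remaining + first: "jfkpg" + "ne" = "jfkpgne"

jfkpgne


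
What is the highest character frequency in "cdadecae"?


Input: cdadecae
Character counts:
  'a': 2
  'c': 2
  'd': 2
  'e': 2
Maximum frequency: 2

2


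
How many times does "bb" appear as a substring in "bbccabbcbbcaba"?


Searching for "bb" in "bbccabbcbbcaba"
Scanning each position:
  Position 0: "bb" => MATCH
  Position 1: "bc" => no
  Position 2: "cc" => no
  Position 3: "ca" => no
  Position 4: "ab" => no
  Position 5: "bb" => MATCH
  Position 6: "bc" => no
  Position 7: "cb" => no
  Position 8: "bb" => MATCH
  Position 9: "bc" => no
  Position 10: "ca" => no
  Position 11: "ab" => no
  Position 12: "ba" => no
Total occurrences: 3

3


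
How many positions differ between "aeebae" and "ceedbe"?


Comparing "aeebae" and "ceedbe" position by position:
  Position 0: 'a' vs 'c' => DIFFER
  Position 1: 'e' vs 'e' => same
  Position 2: 'e' vs 'e' => same
  Position 3: 'b' vs 'd' => DIFFER
  Position 4: 'a' vs 'b' => DIFFER
  Position 5: 'e' vs 'e' => same
Positions that differ: 3

3


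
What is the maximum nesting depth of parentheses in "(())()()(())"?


Input: "(())()()(())"
Tracking depth:
  Position 0 '(': depth becomes 1
  Position 1 '(': depth becomes 2
  Position 2 ')': depth becomes 1
  Position 3 ')': depth becomes 0
  Position 4 '(': depth becomes 1
  Position 5 ')': depth becomes 0
  Position 6 '(': depth becomes 1
  Position 7 ')': depth becomes 0
  Position 8 '(': depth becomes 1
  Position 9 '(': depth becomes 2
  Position 10 ')': depth becomes 1
  Position 11 ')': depth becomes 0
Maximum depth reached: 2

2


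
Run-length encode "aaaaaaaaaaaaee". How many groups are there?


Input: aaaaaaaaaaaaee
Scanning for consecutive runs:
  Group 1: 'a' x 12 (positions 0-11)
  Group 2: 'e' x 2 (positions 12-13)
Total groups: 2

2


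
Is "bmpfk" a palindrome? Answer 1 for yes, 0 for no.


Input: bmpfk
Reversed: kfpmb
  Compare pos 0 ('b') with pos 4 ('k'): MISMATCH
  Compare pos 1 ('m') with pos 3 ('f'): MISMATCH
Result: not a palindrome

0


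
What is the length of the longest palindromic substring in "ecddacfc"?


Input: "ecddacfc"
Checking substrings for palindromes:
  [5:8] "cfc" (len 3) => palindrome
  [2:4] "dd" (len 2) => palindrome
Longest palindromic substring: "cfc" with length 3

3


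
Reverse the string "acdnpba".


Input: acdnpba
Reading characters right to left:
  Position 6: 'a'
  Position 5: 'b'
  Position 4: 'p'
  Position 3: 'n'
  Position 2: 'd'
  Position 1: 'c'
  Position 0: 'a'
Reversed: abpndca

abpndca


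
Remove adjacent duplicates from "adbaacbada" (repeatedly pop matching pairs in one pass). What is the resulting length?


Input: adbaacbada
Stack-based adjacent duplicate removal:
  Read 'a': push. Stack: a
  Read 'd': push. Stack: ad
  Read 'b': push. Stack: adb
  Read 'a': push. Stack: adba
  Read 'a': matches stack top 'a' => pop. Stack: adb
  Read 'c': push. Stack: adbc
  Read 'b': push. Stack: adbcb
  Read 'a': push. Stack: adbcba
  Read 'd': push. Stack: adbcbad
  Read 'a': push. Stack: adbcbada
Final stack: "adbcbada" (length 8)

8


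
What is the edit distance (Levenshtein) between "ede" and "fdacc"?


Computing edit distance: "ede" -> "fdacc"
DP table:
           f    d    a    c    c
      0    1    2    3    4    5
  e   1    1    2    3    4    5
  d   2    2    1    2    3    4
  e   3    3    2    2    3    4
Edit distance = dp[3][5] = 4

4


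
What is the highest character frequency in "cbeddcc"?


Input: cbeddcc
Character counts:
  'b': 1
  'c': 3
  'd': 2
  'e': 1
Maximum frequency: 3

3


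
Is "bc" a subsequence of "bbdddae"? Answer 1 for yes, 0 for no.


Check if "bc" is a subsequence of "bbdddae"
Greedy scan:
  Position 0 ('b'): matches sub[0] = 'b'
  Position 1 ('b'): no match needed
  Position 2 ('d'): no match needed
  Position 3 ('d'): no match needed
  Position 4 ('d'): no match needed
  Position 5 ('a'): no match needed
  Position 6 ('e'): no match needed
Only matched 1/2 characters => not a subsequence

0


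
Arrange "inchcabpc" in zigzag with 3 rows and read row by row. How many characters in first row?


Zigzag "inchcabpc" into 3 rows:
Placing characters:
  'i' => row 0
  'n' => row 1
  'c' => row 2
  'h' => row 1
  'c' => row 0
  'a' => row 1
  'b' => row 2
  'p' => row 1
  'c' => row 0
Rows:
  Row 0: "icc"
  Row 1: "nhap"
  Row 2: "cb"
First row length: 3

3


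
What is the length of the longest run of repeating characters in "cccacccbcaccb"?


Input: "cccacccbcaccb"
Scanning for longest run:
  Position 1 ('c'): continues run of 'c', length=2
  Position 2 ('c'): continues run of 'c', length=3
  Position 3 ('a'): new char, reset run to 1
  Position 4 ('c'): new char, reset run to 1
  Position 5 ('c'): continues run of 'c', length=2
  Position 6 ('c'): continues run of 'c', length=3
  Position 7 ('b'): new char, reset run to 1
  Position 8 ('c'): new char, reset run to 1
  Position 9 ('a'): new char, reset run to 1
  Position 10 ('c'): new char, reset run to 1
  Position 11 ('c'): continues run of 'c', length=2
  Position 12 ('b'): new char, reset run to 1
Longest run: 'c' with length 3

3


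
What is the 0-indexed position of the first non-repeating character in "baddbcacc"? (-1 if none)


Input: baddbcacc
Character frequencies:
  'a': 2
  'b': 2
  'c': 3
  'd': 2
Scanning left to right for freq == 1:
  Position 0 ('b'): freq=2, skip
  Position 1 ('a'): freq=2, skip
  Position 2 ('d'): freq=2, skip
  Position 3 ('d'): freq=2, skip
  Position 4 ('b'): freq=2, skip
  Position 5 ('c'): freq=3, skip
  Position 6 ('a'): freq=2, skip
  Position 7 ('c'): freq=3, skip
  Position 8 ('c'): freq=3, skip
  No unique character found => answer = -1

-1


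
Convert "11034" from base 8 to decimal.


Input: "11034" in base 8
Positional expansion:
  Digit '1' (value 1) x 8^4 = 4096
  Digit '1' (value 1) x 8^3 = 512
  Digit '0' (value 0) x 8^2 = 0
  Digit '3' (value 3) x 8^1 = 24
  Digit '4' (value 4) x 8^0 = 4
Sum = 4636

4636


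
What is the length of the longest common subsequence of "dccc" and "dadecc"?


LCS of "dccc" and "dadecc"
DP table:
           d    a    d    e    c    c
      0    0    0    0    0    0    0
  d   0    1    1    1    1    1    1
  c   0    1    1    1    1    2    2
  c   0    1    1    1    1    2    3
  c   0    1    1    1    1    2    3
LCS length = dp[4][6] = 3

3


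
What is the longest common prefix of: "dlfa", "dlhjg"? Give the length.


Words: dlfa, dlhjg
  Position 0: all 'd' => match
  Position 1: all 'l' => match
  Position 2: ('f', 'h') => mismatch, stop
LCP = "dl" (length 2)

2


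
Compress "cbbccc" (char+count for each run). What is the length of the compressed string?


Input: cbbccc
Runs:
  'c' x 1 => "c1"
  'b' x 2 => "b2"
  'c' x 3 => "c3"
Compressed: "c1b2c3"
Compressed length: 6

6


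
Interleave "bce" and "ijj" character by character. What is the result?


Interleaving "bce" and "ijj":
  Position 0: 'b' from first, 'i' from second => "bi"
  Position 1: 'c' from first, 'j' from second => "cj"
  Position 2: 'e' from first, 'j' from second => "ej"
Result: bicjej

bicjej


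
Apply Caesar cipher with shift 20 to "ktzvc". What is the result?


Caesar cipher: shift "ktzvc" by 20
  'k' (pos 10) + 20 = pos 4 = 'e'
  't' (pos 19) + 20 = pos 13 = 'n'
  'z' (pos 25) + 20 = pos 19 = 't'
  'v' (pos 21) + 20 = pos 15 = 'p'
  'c' (pos 2) + 20 = pos 22 = 'w'
Result: entpw

entpw


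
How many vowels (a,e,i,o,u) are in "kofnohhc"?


Input: kofnohhc
Checking each character:
  'k' at position 0: consonant
  'o' at position 1: vowel (running total: 1)
  'f' at position 2: consonant
  'n' at position 3: consonant
  'o' at position 4: vowel (running total: 2)
  'h' at position 5: consonant
  'h' at position 6: consonant
  'c' at position 7: consonant
Total vowels: 2

2


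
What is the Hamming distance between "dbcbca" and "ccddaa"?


Comparing "dbcbca" and "ccddaa" position by position:
  Position 0: 'd' vs 'c' => differ
  Position 1: 'b' vs 'c' => differ
  Position 2: 'c' vs 'd' => differ
  Position 3: 'b' vs 'd' => differ
  Position 4: 'c' vs 'a' => differ
  Position 5: 'a' vs 'a' => same
Total differences (Hamming distance): 5

5


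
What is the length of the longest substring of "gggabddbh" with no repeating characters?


Input: "gggabddbh"
Sliding window (track last position of each char):
  Position 0 ('g'): window [0,0] length 1 -- new best
  Position 1 ('g'): repeat (last at 0), move window start to 1
  Position 1 ('g'): window [1,1] length 1
  Position 2 ('g'): repeat (last at 1), move window start to 2
  Position 2 ('g'): window [2,2] length 1
  Position 3 ('a'): window [2,3] length 2 -- new best
  Position 4 ('b'): window [2,4] length 3 -- new best
  Position 5 ('d'): window [2,5] length 4 -- new best
  Position 6 ('d'): repeat (last at 5), move window start to 6
  Position 6 ('d'): window [6,6] length 1
  Position 7 ('b'): window [6,7] length 2
  Position 8 ('h'): window [6,8] length 3
Longest substring with no repeats: "gabd" with length 4

4


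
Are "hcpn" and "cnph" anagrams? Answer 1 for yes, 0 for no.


Strings: "hcpn", "cnph"
Sorted first:  chnp
Sorted second: chnp
Sorted forms match => anagrams

1


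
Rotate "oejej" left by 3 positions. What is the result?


Input: "oejej", rotate left by 3
First 3 characters: "oej"
Remaining characters: "ej"
Concatenate remaining + first: "ej" + "oej" = "ejoej"

ejoej


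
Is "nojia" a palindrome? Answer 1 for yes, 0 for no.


Input: nojia
Reversed: aijon
  Compare pos 0 ('n') with pos 4 ('a'): MISMATCH
  Compare pos 1 ('o') with pos 3 ('i'): MISMATCH
Result: not a palindrome

0


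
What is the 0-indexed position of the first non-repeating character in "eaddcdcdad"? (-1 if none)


Input: eaddcdcdad
Character frequencies:
  'a': 2
  'c': 2
  'd': 5
  'e': 1
Scanning left to right for freq == 1:
  Position 0 ('e'): unique! => answer = 0

0


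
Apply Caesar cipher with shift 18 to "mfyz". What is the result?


Caesar cipher: shift "mfyz" by 18
  'm' (pos 12) + 18 = pos 4 = 'e'
  'f' (pos 5) + 18 = pos 23 = 'x'
  'y' (pos 24) + 18 = pos 16 = 'q'
  'z' (pos 25) + 18 = pos 17 = 'r'
Result: exqr

exqr


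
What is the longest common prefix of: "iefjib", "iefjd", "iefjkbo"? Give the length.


Words: iefjib, iefjd, iefjkbo
  Position 0: all 'i' => match
  Position 1: all 'e' => match
  Position 2: all 'f' => match
  Position 3: all 'j' => match
  Position 4: ('i', 'd', 'k') => mismatch, stop
LCP = "iefj" (length 4)

4


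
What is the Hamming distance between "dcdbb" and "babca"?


Comparing "dcdbb" and "babca" position by position:
  Position 0: 'd' vs 'b' => differ
  Position 1: 'c' vs 'a' => differ
  Position 2: 'd' vs 'b' => differ
  Position 3: 'b' vs 'c' => differ
  Position 4: 'b' vs 'a' => differ
Total differences (Hamming distance): 5

5


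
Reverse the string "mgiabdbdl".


Input: mgiabdbdl
Reading characters right to left:
  Position 8: 'l'
  Position 7: 'd'
  Position 6: 'b'
  Position 5: 'd'
  Position 4: 'b'
  Position 3: 'a'
  Position 2: 'i'
  Position 1: 'g'
  Position 0: 'm'
Reversed: ldbdbaigm

ldbdbaigm


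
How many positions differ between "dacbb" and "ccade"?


Comparing "dacbb" and "ccade" position by position:
  Position 0: 'd' vs 'c' => DIFFER
  Position 1: 'a' vs 'c' => DIFFER
  Position 2: 'c' vs 'a' => DIFFER
  Position 3: 'b' vs 'd' => DIFFER
  Position 4: 'b' vs 'e' => DIFFER
Positions that differ: 5

5


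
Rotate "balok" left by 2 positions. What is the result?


Input: "balok", rotate left by 2
First 2 characters: "ba"
Remaining characters: "lok"
Concatenate remaining + first: "lok" + "ba" = "lokba"

lokba


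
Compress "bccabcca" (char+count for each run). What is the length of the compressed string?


Input: bccabcca
Runs:
  'b' x 1 => "b1"
  'c' x 2 => "c2"
  'a' x 1 => "a1"
  'b' x 1 => "b1"
  'c' x 2 => "c2"
  'a' x 1 => "a1"
Compressed: "b1c2a1b1c2a1"
Compressed length: 12

12


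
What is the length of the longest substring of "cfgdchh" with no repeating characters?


Input: "cfgdchh"
Sliding window (track last position of each char):
  Position 0 ('c'): window [0,0] length 1 -- new best
  Position 1 ('f'): window [0,1] length 2 -- new best
  Position 2 ('g'): window [0,2] length 3 -- new best
  Position 3 ('d'): window [0,3] length 4 -- new best
  Position 4 ('c'): repeat (last at 0), move window start to 1
  Position 4 ('c'): window [1,4] length 4
  Position 5 ('h'): window [1,5] length 5 -- new best
  Position 6 ('h'): repeat (last at 5), move window start to 6
  Position 6 ('h'): window [6,6] length 1
Longest substring with no repeats: "fgdch" with length 5

5


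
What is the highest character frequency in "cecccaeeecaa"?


Input: cecccaeeecaa
Character counts:
  'a': 3
  'c': 5
  'e': 4
Maximum frequency: 5

5


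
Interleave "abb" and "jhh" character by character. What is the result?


Interleaving "abb" and "jhh":
  Position 0: 'a' from first, 'j' from second => "aj"
  Position 1: 'b' from first, 'h' from second => "bh"
  Position 2: 'b' from first, 'h' from second => "bh"
Result: ajbhbh

ajbhbh


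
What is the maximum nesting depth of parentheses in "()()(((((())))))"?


Input: "()()(((((())))))"
Tracking depth:
  Position 0 '(': depth becomes 1
  Position 1 ')': depth becomes 0
  Position 2 '(': depth becomes 1
  Position 3 ')': depth becomes 0
  Position 4 '(': depth becomes 1
  Position 5 '(': depth becomes 2
  Position 6 '(': depth becomes 3
  Position 7 '(': depth becomes 4
  Position 8 '(': depth becomes 5
  Position 9 '(': depth becomes 6
  Position 10 ')': depth becomes 5
  Position 11 ')': depth becomes 4
  Position 12 ')': depth becomes 3
  Position 13 ')': depth becomes 2
  Position 14 ')': depth becomes 1
  Position 15 ')': depth becomes 0
Maximum depth reached: 6

6


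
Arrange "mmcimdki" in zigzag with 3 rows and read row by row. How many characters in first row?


Zigzag "mmcimdki" into 3 rows:
Placing characters:
  'm' => row 0
  'm' => row 1
  'c' => row 2
  'i' => row 1
  'm' => row 0
  'd' => row 1
  'k' => row 2
  'i' => row 1
Rows:
  Row 0: "mm"
  Row 1: "midi"
  Row 2: "ck"
First row length: 2

2


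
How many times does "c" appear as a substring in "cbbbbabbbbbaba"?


Searching for "c" in "cbbbbabbbbbaba"
Scanning each position:
  Position 0: "c" => MATCH
  Position 1: "b" => no
  Position 2: "b" => no
  Position 3: "b" => no
  Position 4: "b" => no
  Position 5: "a" => no
  Position 6: "b" => no
  Position 7: "b" => no
  Position 8: "b" => no
  Position 9: "b" => no
  Position 10: "b" => no
  Position 11: "a" => no
  Position 12: "b" => no
  Position 13: "a" => no
Total occurrences: 1

1


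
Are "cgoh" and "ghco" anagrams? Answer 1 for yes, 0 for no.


Strings: "cgoh", "ghco"
Sorted first:  cgho
Sorted second: cgho
Sorted forms match => anagrams

1


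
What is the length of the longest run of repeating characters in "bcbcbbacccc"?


Input: "bcbcbbacccc"
Scanning for longest run:
  Position 1 ('c'): new char, reset run to 1
  Position 2 ('b'): new char, reset run to 1
  Position 3 ('c'): new char, reset run to 1
  Position 4 ('b'): new char, reset run to 1
  Position 5 ('b'): continues run of 'b', length=2
  Position 6 ('a'): new char, reset run to 1
  Position 7 ('c'): new char, reset run to 1
  Position 8 ('c'): continues run of 'c', length=2
  Position 9 ('c'): continues run of 'c', length=3
  Position 10 ('c'): continues run of 'c', length=4
Longest run: 'c' with length 4

4


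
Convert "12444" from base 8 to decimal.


Input: "12444" in base 8
Positional expansion:
  Digit '1' (value 1) x 8^4 = 4096
  Digit '2' (value 2) x 8^3 = 1024
  Digit '4' (value 4) x 8^2 = 256
  Digit '4' (value 4) x 8^1 = 32
  Digit '4' (value 4) x 8^0 = 4
Sum = 5412

5412


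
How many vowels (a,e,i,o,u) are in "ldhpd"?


Input: ldhpd
Checking each character:
  'l' at position 0: consonant
  'd' at position 1: consonant
  'h' at position 2: consonant
  'p' at position 3: consonant
  'd' at position 4: consonant
Total vowels: 0

0


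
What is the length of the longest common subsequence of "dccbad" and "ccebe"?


LCS of "dccbad" and "ccebe"
DP table:
           c    c    e    b    e
      0    0    0    0    0    0
  d   0    0    0    0    0    0
  c   0    1    1    1    1    1
  c   0    1    2    2    2    2
  b   0    1    2    2    3    3
  a   0    1    2    2    3    3
  d   0    1    2    2    3    3
LCS length = dp[6][5] = 3

3


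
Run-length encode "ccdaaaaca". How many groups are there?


Input: ccdaaaaca
Scanning for consecutive runs:
  Group 1: 'c' x 2 (positions 0-1)
  Group 2: 'd' x 1 (positions 2-2)
  Group 3: 'a' x 4 (positions 3-6)
  Group 4: 'c' x 1 (positions 7-7)
  Group 5: 'a' x 1 (positions 8-8)
Total groups: 5

5


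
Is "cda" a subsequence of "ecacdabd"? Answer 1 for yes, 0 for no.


Check if "cda" is a subsequence of "ecacdabd"
Greedy scan:
  Position 0 ('e'): no match needed
  Position 1 ('c'): matches sub[0] = 'c'
  Position 2 ('a'): no match needed
  Position 3 ('c'): no match needed
  Position 4 ('d'): matches sub[1] = 'd'
  Position 5 ('a'): matches sub[2] = 'a'
  Position 6 ('b'): no match needed
  Position 7 ('d'): no match needed
All 3 characters matched => is a subsequence

1


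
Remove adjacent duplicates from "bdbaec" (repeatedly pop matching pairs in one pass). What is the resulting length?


Input: bdbaec
Stack-based adjacent duplicate removal:
  Read 'b': push. Stack: b
  Read 'd': push. Stack: bd
  Read 'b': push. Stack: bdb
  Read 'a': push. Stack: bdba
  Read 'e': push. Stack: bdbae
  Read 'c': push. Stack: bdbaec
Final stack: "bdbaec" (length 6)

6


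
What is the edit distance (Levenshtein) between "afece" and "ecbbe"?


Computing edit distance: "afece" -> "ecbbe"
DP table:
           e    c    b    b    e
      0    1    2    3    4    5
  a   1    1    2    3    4    5
  f   2    2    2    3    4    5
  e   3    2    3    3    4    4
  c   4    3    2    3    4    5
  e   5    4    3    3    4    4
Edit distance = dp[5][5] = 4

4


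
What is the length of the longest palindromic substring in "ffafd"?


Input: "ffafd"
Checking substrings for palindromes:
  [1:4] "faf" (len 3) => palindrome
  [0:2] "ff" (len 2) => palindrome
Longest palindromic substring: "faf" with length 3

3


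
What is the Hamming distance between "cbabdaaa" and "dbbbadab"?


Comparing "cbabdaaa" and "dbbbadab" position by position:
  Position 0: 'c' vs 'd' => differ
  Position 1: 'b' vs 'b' => same
  Position 2: 'a' vs 'b' => differ
  Position 3: 'b' vs 'b' => same
  Position 4: 'd' vs 'a' => differ
  Position 5: 'a' vs 'd' => differ
  Position 6: 'a' vs 'a' => same
  Position 7: 'a' vs 'b' => differ
Total differences (Hamming distance): 5

5


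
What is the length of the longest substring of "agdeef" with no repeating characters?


Input: "agdeef"
Sliding window (track last position of each char):
  Position 0 ('a'): window [0,0] length 1 -- new best
  Position 1 ('g'): window [0,1] length 2 -- new best
  Position 2 ('d'): window [0,2] length 3 -- new best
  Position 3 ('e'): window [0,3] length 4 -- new best
  Position 4 ('e'): repeat (last at 3), move window start to 4
  Position 4 ('e'): window [4,4] length 1
  Position 5 ('f'): window [4,5] length 2
Longest substring with no repeats: "agde" with length 4

4


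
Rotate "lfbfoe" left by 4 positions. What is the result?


Input: "lfbfoe", rotate left by 4
First 4 characters: "lfbf"
Remaining characters: "oe"
Concatenate remaining + first: "oe" + "lfbf" = "oelfbf"

oelfbf


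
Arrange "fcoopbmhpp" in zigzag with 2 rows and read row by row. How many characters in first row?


Zigzag "fcoopbmhpp" into 2 rows:
Placing characters:
  'f' => row 0
  'c' => row 1
  'o' => row 0
  'o' => row 1
  'p' => row 0
  'b' => row 1
  'm' => row 0
  'h' => row 1
  'p' => row 0
  'p' => row 1
Rows:
  Row 0: "fopmp"
  Row 1: "cobhp"
First row length: 5

5


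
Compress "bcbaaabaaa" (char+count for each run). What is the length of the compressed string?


Input: bcbaaabaaa
Runs:
  'b' x 1 => "b1"
  'c' x 1 => "c1"
  'b' x 1 => "b1"
  'a' x 3 => "a3"
  'b' x 1 => "b1"
  'a' x 3 => "a3"
Compressed: "b1c1b1a3b1a3"
Compressed length: 12

12


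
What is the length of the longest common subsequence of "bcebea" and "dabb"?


LCS of "bcebea" and "dabb"
DP table:
           d    a    b    b
      0    0    0    0    0
  b   0    0    0    1    1
  c   0    0    0    1    1
  e   0    0    0    1    1
  b   0    0    0    1    2
  e   0    0    0    1    2
  a   0    0    1    1    2
LCS length = dp[6][4] = 2

2


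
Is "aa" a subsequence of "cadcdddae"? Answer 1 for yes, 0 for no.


Check if "aa" is a subsequence of "cadcdddae"
Greedy scan:
  Position 0 ('c'): no match needed
  Position 1 ('a'): matches sub[0] = 'a'
  Position 2 ('d'): no match needed
  Position 3 ('c'): no match needed
  Position 4 ('d'): no match needed
  Position 5 ('d'): no match needed
  Position 6 ('d'): no match needed
  Position 7 ('a'): matches sub[1] = 'a'
  Position 8 ('e'): no match needed
All 2 characters matched => is a subsequence

1


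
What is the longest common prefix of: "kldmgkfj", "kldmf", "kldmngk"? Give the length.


Words: kldmgkfj, kldmf, kldmngk
  Position 0: all 'k' => match
  Position 1: all 'l' => match
  Position 2: all 'd' => match
  Position 3: all 'm' => match
  Position 4: ('g', 'f', 'n') => mismatch, stop
LCP = "kldm" (length 4)

4


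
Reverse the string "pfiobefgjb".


Input: pfiobefgjb
Reading characters right to left:
  Position 9: 'b'
  Position 8: 'j'
  Position 7: 'g'
  Position 6: 'f'
  Position 5: 'e'
  Position 4: 'b'
  Position 3: 'o'
  Position 2: 'i'
  Position 1: 'f'
  Position 0: 'p'
Reversed: bjgfeboifp

bjgfeboifp


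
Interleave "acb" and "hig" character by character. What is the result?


Interleaving "acb" and "hig":
  Position 0: 'a' from first, 'h' from second => "ah"
  Position 1: 'c' from first, 'i' from second => "ci"
  Position 2: 'b' from first, 'g' from second => "bg"
Result: ahcibg

ahcibg


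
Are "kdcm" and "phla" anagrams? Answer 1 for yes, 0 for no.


Strings: "kdcm", "phla"
Sorted first:  cdkm
Sorted second: ahlp
Differ at position 0: 'c' vs 'a' => not anagrams

0


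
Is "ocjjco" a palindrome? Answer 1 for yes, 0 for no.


Input: ocjjco
Reversed: ocjjco
  Compare pos 0 ('o') with pos 5 ('o'): match
  Compare pos 1 ('c') with pos 4 ('c'): match
  Compare pos 2 ('j') with pos 3 ('j'): match
Result: palindrome

1


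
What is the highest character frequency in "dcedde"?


Input: dcedde
Character counts:
  'c': 1
  'd': 3
  'e': 2
Maximum frequency: 3

3


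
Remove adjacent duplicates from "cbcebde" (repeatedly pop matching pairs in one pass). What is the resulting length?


Input: cbcebde
Stack-based adjacent duplicate removal:
  Read 'c': push. Stack: c
  Read 'b': push. Stack: cb
  Read 'c': push. Stack: cbc
  Read 'e': push. Stack: cbce
  Read 'b': push. Stack: cbceb
  Read 'd': push. Stack: cbcebd
  Read 'e': push. Stack: cbcebde
Final stack: "cbcebde" (length 7)

7


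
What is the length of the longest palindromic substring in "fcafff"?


Input: "fcafff"
Checking substrings for palindromes:
  [3:6] "fff" (len 3) => palindrome
  [3:5] "ff" (len 2) => palindrome
  [4:6] "ff" (len 2) => palindrome
Longest palindromic substring: "fff" with length 3

3


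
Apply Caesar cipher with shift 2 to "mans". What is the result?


Caesar cipher: shift "mans" by 2
  'm' (pos 12) + 2 = pos 14 = 'o'
  'a' (pos 0) + 2 = pos 2 = 'c'
  'n' (pos 13) + 2 = pos 15 = 'p'
  's' (pos 18) + 2 = pos 20 = 'u'
Result: ocpu

ocpu


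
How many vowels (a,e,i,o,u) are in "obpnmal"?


Input: obpnmal
Checking each character:
  'o' at position 0: vowel (running total: 1)
  'b' at position 1: consonant
  'p' at position 2: consonant
  'n' at position 3: consonant
  'm' at position 4: consonant
  'a' at position 5: vowel (running total: 2)
  'l' at position 6: consonant
Total vowels: 2

2


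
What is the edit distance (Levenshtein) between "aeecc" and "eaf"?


Computing edit distance: "aeecc" -> "eaf"
DP table:
           e    a    f
      0    1    2    3
  a   1    1    1    2
  e   2    1    2    2
  e   3    2    2    3
  c   4    3    3    3
  c   5    4    4    4
Edit distance = dp[5][3] = 4

4


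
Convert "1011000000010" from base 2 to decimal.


Input: "1011000000010" in base 2
Positional expansion:
  Digit '1' (value 1) x 2^12 = 4096
  Digit '0' (value 0) x 2^11 = 0
  Digit '1' (value 1) x 2^10 = 1024
  Digit '1' (value 1) x 2^9 = 512
  Digit '0' (value 0) x 2^8 = 0
  Digit '0' (value 0) x 2^7 = 0
  Digit '0' (value 0) x 2^6 = 0
  Digit '0' (value 0) x 2^5 = 0
  Digit '0' (value 0) x 2^4 = 0
  Digit '0' (value 0) x 2^3 = 0
  Digit '0' (value 0) x 2^2 = 0
  Digit '1' (value 1) x 2^1 = 2
  Digit '0' (value 0) x 2^0 = 0
Sum = 5634

5634


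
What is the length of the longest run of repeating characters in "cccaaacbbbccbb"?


Input: "cccaaacbbbccbb"
Scanning for longest run:
  Position 1 ('c'): continues run of 'c', length=2
  Position 2 ('c'): continues run of 'c', length=3
  Position 3 ('a'): new char, reset run to 1
  Position 4 ('a'): continues run of 'a', length=2
  Position 5 ('a'): continues run of 'a', length=3
  Position 6 ('c'): new char, reset run to 1
  Position 7 ('b'): new char, reset run to 1
  Position 8 ('b'): continues run of 'b', length=2
  Position 9 ('b'): continues run of 'b', length=3
  Position 10 ('c'): new char, reset run to 1
  Position 11 ('c'): continues run of 'c', length=2
  Position 12 ('b'): new char, reset run to 1
  Position 13 ('b'): continues run of 'b', length=2
Longest run: 'c' with length 3

3


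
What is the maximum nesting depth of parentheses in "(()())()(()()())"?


Input: "(()())()(()()())"
Tracking depth:
  Position 0 '(': depth becomes 1
  Position 1 '(': depth becomes 2
  Position 2 ')': depth becomes 1
  Position 3 '(': depth becomes 2
  Position 4 ')': depth becomes 1
  Position 5 ')': depth becomes 0
  Position 6 '(': depth becomes 1
  Position 7 ')': depth becomes 0
  Position 8 '(': depth becomes 1
  Position 9 '(': depth becomes 2
  Position 10 ')': depth becomes 1
  Position 11 '(': depth becomes 2
  Position 12 ')': depth becomes 1
  Position 13 '(': depth becomes 2
  Position 14 ')': depth becomes 1
  Position 15 ')': depth becomes 0
Maximum depth reached: 2

2


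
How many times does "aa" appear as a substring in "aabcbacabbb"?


Searching for "aa" in "aabcbacabbb"
Scanning each position:
  Position 0: "aa" => MATCH
  Position 1: "ab" => no
  Position 2: "bc" => no
  Position 3: "cb" => no
  Position 4: "ba" => no
  Position 5: "ac" => no
  Position 6: "ca" => no
  Position 7: "ab" => no
  Position 8: "bb" => no
  Position 9: "bb" => no
Total occurrences: 1

1


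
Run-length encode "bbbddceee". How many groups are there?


Input: bbbddceee
Scanning for consecutive runs:
  Group 1: 'b' x 3 (positions 0-2)
  Group 2: 'd' x 2 (positions 3-4)
  Group 3: 'c' x 1 (positions 5-5)
  Group 4: 'e' x 3 (positions 6-8)
Total groups: 4

4


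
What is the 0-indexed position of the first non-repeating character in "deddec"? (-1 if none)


Input: deddec
Character frequencies:
  'c': 1
  'd': 3
  'e': 2
Scanning left to right for freq == 1:
  Position 0 ('d'): freq=3, skip
  Position 1 ('e'): freq=2, skip
  Position 2 ('d'): freq=3, skip
  Position 3 ('d'): freq=3, skip
  Position 4 ('e'): freq=2, skip
  Position 5 ('c'): unique! => answer = 5

5


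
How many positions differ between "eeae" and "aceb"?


Comparing "eeae" and "aceb" position by position:
  Position 0: 'e' vs 'a' => DIFFER
  Position 1: 'e' vs 'c' => DIFFER
  Position 2: 'a' vs 'e' => DIFFER
  Position 3: 'e' vs 'b' => DIFFER
Positions that differ: 4

4


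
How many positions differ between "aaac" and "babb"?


Comparing "aaac" and "babb" position by position:
  Position 0: 'a' vs 'b' => DIFFER
  Position 1: 'a' vs 'a' => same
  Position 2: 'a' vs 'b' => DIFFER
  Position 3: 'c' vs 'b' => DIFFER
Positions that differ: 3

3


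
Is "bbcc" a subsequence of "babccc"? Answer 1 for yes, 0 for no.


Check if "bbcc" is a subsequence of "babccc"
Greedy scan:
  Position 0 ('b'): matches sub[0] = 'b'
  Position 1 ('a'): no match needed
  Position 2 ('b'): matches sub[1] = 'b'
  Position 3 ('c'): matches sub[2] = 'c'
  Position 4 ('c'): matches sub[3] = 'c'
  Position 5 ('c'): no match needed
All 4 characters matched => is a subsequence

1


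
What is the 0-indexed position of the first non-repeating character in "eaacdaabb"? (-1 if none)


Input: eaacdaabb
Character frequencies:
  'a': 4
  'b': 2
  'c': 1
  'd': 1
  'e': 1
Scanning left to right for freq == 1:
  Position 0 ('e'): unique! => answer = 0

0


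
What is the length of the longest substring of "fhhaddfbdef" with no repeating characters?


Input: "fhhaddfbdef"
Sliding window (track last position of each char):
  Position 0 ('f'): window [0,0] length 1 -- new best
  Position 1 ('h'): window [0,1] length 2 -- new best
  Position 2 ('h'): repeat (last at 1), move window start to 2
  Position 2 ('h'): window [2,2] length 1
  Position 3 ('a'): window [2,3] length 2
  Position 4 ('d'): window [2,4] length 3 -- new best
  Position 5 ('d'): repeat (last at 4), move window start to 5
  Position 5 ('d'): window [5,5] length 1
  Position 6 ('f'): window [5,6] length 2
  Position 7 ('b'): window [5,7] length 3
  Position 8 ('d'): repeat (last at 5), move window start to 6
  Position 8 ('d'): window [6,8] length 3
  Position 9 ('e'): window [6,9] length 4 -- new best
  Position 10 ('f'): repeat (last at 6), move window start to 7
  Position 10 ('f'): window [7,10] length 4
Longest substring with no repeats: "fbde" with length 4

4
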